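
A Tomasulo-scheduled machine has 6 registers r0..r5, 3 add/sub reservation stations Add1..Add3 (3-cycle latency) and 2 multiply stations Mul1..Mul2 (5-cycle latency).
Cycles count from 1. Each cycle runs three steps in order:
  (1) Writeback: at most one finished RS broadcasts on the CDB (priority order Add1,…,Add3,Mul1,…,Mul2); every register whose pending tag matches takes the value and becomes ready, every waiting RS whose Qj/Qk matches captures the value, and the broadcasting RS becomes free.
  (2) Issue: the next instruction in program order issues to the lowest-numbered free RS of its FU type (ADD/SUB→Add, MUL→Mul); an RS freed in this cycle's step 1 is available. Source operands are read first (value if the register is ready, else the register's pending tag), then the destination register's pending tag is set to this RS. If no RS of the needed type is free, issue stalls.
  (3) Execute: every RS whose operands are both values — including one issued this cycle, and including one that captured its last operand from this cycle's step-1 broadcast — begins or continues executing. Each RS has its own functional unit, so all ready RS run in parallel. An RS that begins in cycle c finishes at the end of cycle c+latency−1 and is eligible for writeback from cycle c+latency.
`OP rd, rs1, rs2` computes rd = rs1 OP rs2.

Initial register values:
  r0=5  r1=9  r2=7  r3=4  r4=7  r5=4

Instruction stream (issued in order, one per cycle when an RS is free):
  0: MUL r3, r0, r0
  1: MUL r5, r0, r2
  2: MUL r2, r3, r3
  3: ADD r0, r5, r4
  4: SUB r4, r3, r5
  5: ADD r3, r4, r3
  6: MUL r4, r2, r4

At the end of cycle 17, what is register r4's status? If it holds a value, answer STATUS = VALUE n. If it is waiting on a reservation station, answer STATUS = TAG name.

STATUS = VALUE -6250

cycle 1: issue MUL r3<-Mul1 // r0:5,r1:9,r2:7,r3:Mul1,r4:7,r5:4
cycle 2: issue MUL r5<-Mul2 // r0:5,r1:9,r2:7,r3:Mul1,r4:7,r5:Mul2
cycle 3: stall // r0:5,r1:9,r2:7,r3:Mul1,r4:7,r5:Mul2
cycle 4: stall // r0:5,r1:9,r2:7,r3:Mul1,r4:7,r5:Mul2
cycle 5: stall // r0:5,r1:9,r2:7,r3:Mul1,r4:7,r5:Mul2
cycle 6: CDB Mul1=25; issue MUL r2<-Mul1 // r0:5,r1:9,r2:Mul1,r3:25,r4:7,r5:Mul2
cycle 7: CDB Mul2=35; issue ADD r0<-Add1 // r0:Add1,r1:9,r2:Mul1,r3:25,r4:7,r5:35
cycle 8: issue SUB r4<-Add2 // r0:Add1,r1:9,r2:Mul1,r3:25,r4:Add2,r5:35
cycle 9: issue ADD r3<-Add3 // r0:Add1,r1:9,r2:Mul1,r3:Add3,r4:Add2,r5:35
cycle 10: CDB Add1=42; issue MUL r4<-Mul2 // r0:42,r1:9,r2:Mul1,r3:Add3,r4:Mul2,r5:35
cycle 11: CDB Add2=-10 // r0:42,r1:9,r2:Mul1,r3:Add3,r4:Mul2,r5:35
cycle 12: CDB Mul1=625 // r0:42,r1:9,r2:625,r3:Add3,r4:Mul2,r5:35
cycle 13: - // r0:42,r1:9,r2:625,r3:Add3,r4:Mul2,r5:35
cycle 14: CDB Add3=15 // r0:42,r1:9,r2:625,r3:15,r4:Mul2,r5:35
cycle 15: - // r0:42,r1:9,r2:625,r3:15,r4:Mul2,r5:35
cycle 16: - // r0:42,r1:9,r2:625,r3:15,r4:Mul2,r5:35
cycle 17: CDB Mul2=-6250 // r0:42,r1:9,r2:625,r3:15,r4:-6250,r5:35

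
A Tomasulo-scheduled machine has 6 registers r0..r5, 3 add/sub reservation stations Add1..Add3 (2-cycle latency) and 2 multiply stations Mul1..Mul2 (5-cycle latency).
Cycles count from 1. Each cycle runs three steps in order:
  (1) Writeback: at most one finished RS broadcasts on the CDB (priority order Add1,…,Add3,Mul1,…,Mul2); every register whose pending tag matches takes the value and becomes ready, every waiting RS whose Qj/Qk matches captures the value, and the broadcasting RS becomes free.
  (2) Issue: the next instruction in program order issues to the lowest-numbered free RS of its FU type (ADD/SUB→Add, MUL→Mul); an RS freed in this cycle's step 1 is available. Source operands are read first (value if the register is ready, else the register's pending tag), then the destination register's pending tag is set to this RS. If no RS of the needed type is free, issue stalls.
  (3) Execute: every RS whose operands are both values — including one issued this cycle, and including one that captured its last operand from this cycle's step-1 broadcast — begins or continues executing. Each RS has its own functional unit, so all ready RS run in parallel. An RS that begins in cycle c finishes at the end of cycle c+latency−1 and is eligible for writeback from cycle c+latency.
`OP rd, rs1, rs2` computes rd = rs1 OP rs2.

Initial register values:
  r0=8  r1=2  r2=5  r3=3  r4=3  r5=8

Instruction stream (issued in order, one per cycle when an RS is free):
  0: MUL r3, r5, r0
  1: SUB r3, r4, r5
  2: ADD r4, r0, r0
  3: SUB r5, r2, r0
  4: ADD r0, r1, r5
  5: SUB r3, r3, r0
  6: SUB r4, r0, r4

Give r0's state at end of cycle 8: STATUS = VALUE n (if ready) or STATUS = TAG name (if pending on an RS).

STATUS = VALUE -1

c1: issue MUL r3<-Mul1 | r0:8,r1:2,r2:5,r3:Mul1,r4:3,r5:8
c2: issue SUB r3<-Add1 | r0:8,r1:2,r2:5,r3:Add1,r4:3,r5:8
c3: issue ADD r4<-Add2 | r0:8,r1:2,r2:5,r3:Add1,r4:Add2,r5:8
c4: CDB Add1=-5; issue SUB r5<-Add1 | r0:8,r1:2,r2:5,r3:-5,r4:Add2,r5:Add1
c5: CDB Add2=16; issue ADD r0<-Add2 | r0:Add2,r1:2,r2:5,r3:-5,r4:16,r5:Add1
c6: CDB Add1=-3; issue SUB r3<-Add1 | r0:Add2,r1:2,r2:5,r3:Add1,r4:16,r5:-3
c7: CDB Mul1=64; issue SUB r4<-Add3 | r0:Add2,r1:2,r2:5,r3:Add1,r4:Add3,r5:-3
c8: CDB Add2=-1 | r0:-1,r1:2,r2:5,r3:Add1,r4:Add3,r5:-3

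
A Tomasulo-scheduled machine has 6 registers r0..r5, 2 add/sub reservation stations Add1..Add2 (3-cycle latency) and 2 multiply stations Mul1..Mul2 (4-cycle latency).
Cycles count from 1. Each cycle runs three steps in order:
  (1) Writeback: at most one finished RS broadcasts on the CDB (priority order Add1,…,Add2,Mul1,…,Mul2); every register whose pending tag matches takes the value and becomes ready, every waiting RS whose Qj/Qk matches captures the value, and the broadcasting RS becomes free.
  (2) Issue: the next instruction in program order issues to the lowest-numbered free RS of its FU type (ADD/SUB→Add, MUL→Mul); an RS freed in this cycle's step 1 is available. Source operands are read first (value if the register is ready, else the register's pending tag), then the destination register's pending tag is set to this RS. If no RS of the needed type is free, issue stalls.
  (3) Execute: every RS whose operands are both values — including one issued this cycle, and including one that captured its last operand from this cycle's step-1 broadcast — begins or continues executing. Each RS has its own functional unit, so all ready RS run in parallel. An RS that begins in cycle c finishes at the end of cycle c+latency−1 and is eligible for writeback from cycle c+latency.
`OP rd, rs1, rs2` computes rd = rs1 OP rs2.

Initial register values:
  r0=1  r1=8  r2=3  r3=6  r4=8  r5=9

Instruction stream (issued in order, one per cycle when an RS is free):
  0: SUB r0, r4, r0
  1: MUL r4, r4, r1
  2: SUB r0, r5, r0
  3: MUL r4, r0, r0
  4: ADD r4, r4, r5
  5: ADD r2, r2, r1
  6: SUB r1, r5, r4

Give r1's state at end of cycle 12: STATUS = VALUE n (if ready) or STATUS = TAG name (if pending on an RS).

STATUS = TAG Add2

  c1: issue SUB r0<-Add1  regs: r0:Add1,r1:8,r2:3,r3:6,r4:8,r5:9
  c2: issue MUL r4<-Mul1  regs: r0:Add1,r1:8,r2:3,r3:6,r4:Mul1,r5:9
  c3: issue SUB r0<-Add2  regs: r0:Add2,r1:8,r2:3,r3:6,r4:Mul1,r5:9
  c4: CDB Add1=7; issue MUL r4<-Mul2  regs: r0:Add2,r1:8,r2:3,r3:6,r4:Mul2,r5:9
  c5: issue ADD r4<-Add1  regs: r0:Add2,r1:8,r2:3,r3:6,r4:Add1,r5:9
  c6: CDB Mul1=64; stall  regs: r0:Add2,r1:8,r2:3,r3:6,r4:Add1,r5:9
  c7: CDB Add2=2; issue ADD r2<-Add2  regs: r0:2,r1:8,r2:Add2,r3:6,r4:Add1,r5:9
  c8: stall  regs: r0:2,r1:8,r2:Add2,r3:6,r4:Add1,r5:9
  c9: stall  regs: r0:2,r1:8,r2:Add2,r3:6,r4:Add1,r5:9
  c10: CDB Add2=11; issue SUB r1<-Add2  regs: r0:2,r1:Add2,r2:11,r3:6,r4:Add1,r5:9
  c11: CDB Mul2=4  regs: r0:2,r1:Add2,r2:11,r3:6,r4:Add1,r5:9
  c12: -  regs: r0:2,r1:Add2,r2:11,r3:6,r4:Add1,r5:9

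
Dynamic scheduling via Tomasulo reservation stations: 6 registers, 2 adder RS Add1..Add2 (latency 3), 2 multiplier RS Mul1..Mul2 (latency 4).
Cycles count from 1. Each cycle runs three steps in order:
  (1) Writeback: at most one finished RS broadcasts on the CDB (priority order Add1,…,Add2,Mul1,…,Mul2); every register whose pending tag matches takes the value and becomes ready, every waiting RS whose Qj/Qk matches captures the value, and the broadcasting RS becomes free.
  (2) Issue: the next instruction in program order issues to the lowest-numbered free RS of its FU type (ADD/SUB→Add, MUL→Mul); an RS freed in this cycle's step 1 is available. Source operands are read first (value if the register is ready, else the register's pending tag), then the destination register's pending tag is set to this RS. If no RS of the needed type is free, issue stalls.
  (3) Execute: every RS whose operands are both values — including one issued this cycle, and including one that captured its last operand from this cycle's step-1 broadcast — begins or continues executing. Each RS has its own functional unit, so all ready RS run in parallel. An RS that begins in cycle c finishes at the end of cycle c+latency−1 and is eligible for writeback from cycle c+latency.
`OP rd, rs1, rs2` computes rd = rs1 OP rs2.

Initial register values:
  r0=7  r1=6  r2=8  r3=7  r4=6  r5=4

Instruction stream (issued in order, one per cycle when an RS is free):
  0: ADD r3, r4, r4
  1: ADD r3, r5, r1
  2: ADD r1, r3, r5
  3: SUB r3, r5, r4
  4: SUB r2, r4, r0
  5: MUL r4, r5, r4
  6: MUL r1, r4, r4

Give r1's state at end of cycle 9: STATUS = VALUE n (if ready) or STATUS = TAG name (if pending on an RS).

STATUS = VALUE 14

c1: issue ADD r3<-Add1 | r0:7,r1:6,r2:8,r3:Add1,r4:6,r5:4
c2: issue ADD r3<-Add2 | r0:7,r1:6,r2:8,r3:Add2,r4:6,r5:4
c3: stall | r0:7,r1:6,r2:8,r3:Add2,r4:6,r5:4
c4: CDB Add1=12; issue ADD r1<-Add1 | r0:7,r1:Add1,r2:8,r3:Add2,r4:6,r5:4
c5: CDB Add2=10; issue SUB r3<-Add2 | r0:7,r1:Add1,r2:8,r3:Add2,r4:6,r5:4
c6: stall | r0:7,r1:Add1,r2:8,r3:Add2,r4:6,r5:4
c7: stall | r0:7,r1:Add1,r2:8,r3:Add2,r4:6,r5:4
c8: CDB Add1=14; issue SUB r2<-Add1 | r0:7,r1:14,r2:Add1,r3:Add2,r4:6,r5:4
c9: CDB Add2=-2; issue MUL r4<-Mul1 | r0:7,r1:14,r2:Add1,r3:-2,r4:Mul1,r5:4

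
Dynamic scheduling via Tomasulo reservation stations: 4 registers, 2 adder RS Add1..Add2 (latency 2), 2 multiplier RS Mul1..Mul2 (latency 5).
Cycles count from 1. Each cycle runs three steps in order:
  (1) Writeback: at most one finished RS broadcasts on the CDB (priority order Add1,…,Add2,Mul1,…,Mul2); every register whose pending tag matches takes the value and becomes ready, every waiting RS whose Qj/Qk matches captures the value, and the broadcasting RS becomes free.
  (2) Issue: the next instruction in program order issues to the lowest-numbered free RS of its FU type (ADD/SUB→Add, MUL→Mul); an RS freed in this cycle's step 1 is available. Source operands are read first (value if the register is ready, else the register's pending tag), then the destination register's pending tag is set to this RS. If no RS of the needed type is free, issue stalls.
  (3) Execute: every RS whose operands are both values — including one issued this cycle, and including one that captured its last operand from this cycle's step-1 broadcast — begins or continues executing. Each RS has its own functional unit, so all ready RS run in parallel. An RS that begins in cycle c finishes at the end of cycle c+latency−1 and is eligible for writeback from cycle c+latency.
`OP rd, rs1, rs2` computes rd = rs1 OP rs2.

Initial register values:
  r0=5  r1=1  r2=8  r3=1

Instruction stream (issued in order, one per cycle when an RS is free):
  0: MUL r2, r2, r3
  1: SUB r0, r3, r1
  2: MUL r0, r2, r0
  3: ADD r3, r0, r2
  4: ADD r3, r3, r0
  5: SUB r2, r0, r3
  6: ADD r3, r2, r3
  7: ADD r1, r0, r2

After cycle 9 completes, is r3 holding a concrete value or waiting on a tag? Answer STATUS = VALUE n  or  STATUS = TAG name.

c1: issue MUL r2<-Mul1 | r0:5,r1:1,r2:Mul1,r3:1
c2: issue SUB r0<-Add1 | r0:Add1,r1:1,r2:Mul1,r3:1
c3: issue MUL r0<-Mul2 | r0:Mul2,r1:1,r2:Mul1,r3:1
c4: CDB Add1=0; issue ADD r3<-Add1 | r0:Mul2,r1:1,r2:Mul1,r3:Add1
c5: issue ADD r3<-Add2 | r0:Mul2,r1:1,r2:Mul1,r3:Add2
c6: CDB Mul1=8; stall | r0:Mul2,r1:1,r2:8,r3:Add2
c7: stall | r0:Mul2,r1:1,r2:8,r3:Add2
c8: stall | r0:Mul2,r1:1,r2:8,r3:Add2
c9: stall | r0:Mul2,r1:1,r2:8,r3:Add2

STATUS = TAG Add2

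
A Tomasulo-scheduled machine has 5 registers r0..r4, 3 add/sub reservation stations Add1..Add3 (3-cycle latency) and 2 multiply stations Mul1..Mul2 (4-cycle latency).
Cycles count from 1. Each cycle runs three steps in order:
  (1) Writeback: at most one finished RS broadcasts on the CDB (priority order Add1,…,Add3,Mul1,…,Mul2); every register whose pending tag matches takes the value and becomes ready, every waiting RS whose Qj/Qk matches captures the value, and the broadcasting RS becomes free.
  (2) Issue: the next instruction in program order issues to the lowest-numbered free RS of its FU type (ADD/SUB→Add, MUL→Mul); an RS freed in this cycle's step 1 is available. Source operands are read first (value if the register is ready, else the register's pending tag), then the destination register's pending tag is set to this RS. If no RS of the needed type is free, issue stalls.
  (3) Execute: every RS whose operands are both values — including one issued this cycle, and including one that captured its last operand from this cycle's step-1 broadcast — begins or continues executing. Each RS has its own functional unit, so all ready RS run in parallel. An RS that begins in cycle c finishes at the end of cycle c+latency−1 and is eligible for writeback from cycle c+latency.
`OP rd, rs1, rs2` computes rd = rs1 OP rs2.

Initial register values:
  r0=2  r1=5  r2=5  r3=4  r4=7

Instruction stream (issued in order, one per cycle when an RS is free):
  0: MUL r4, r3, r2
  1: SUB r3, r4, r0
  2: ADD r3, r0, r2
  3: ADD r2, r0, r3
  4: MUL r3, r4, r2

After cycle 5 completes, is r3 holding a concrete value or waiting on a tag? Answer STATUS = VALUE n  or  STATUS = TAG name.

STATUS = TAG Mul1

c1: issue MUL r4<-Mul1 | r0:2,r1:5,r2:5,r3:4,r4:Mul1
c2: issue SUB r3<-Add1 | r0:2,r1:5,r2:5,r3:Add1,r4:Mul1
c3: issue ADD r3<-Add2 | r0:2,r1:5,r2:5,r3:Add2,r4:Mul1
c4: issue ADD r2<-Add3 | r0:2,r1:5,r2:Add3,r3:Add2,r4:Mul1
c5: CDB Mul1=20; issue MUL r3<-Mul1 | r0:2,r1:5,r2:Add3,r3:Mul1,r4:20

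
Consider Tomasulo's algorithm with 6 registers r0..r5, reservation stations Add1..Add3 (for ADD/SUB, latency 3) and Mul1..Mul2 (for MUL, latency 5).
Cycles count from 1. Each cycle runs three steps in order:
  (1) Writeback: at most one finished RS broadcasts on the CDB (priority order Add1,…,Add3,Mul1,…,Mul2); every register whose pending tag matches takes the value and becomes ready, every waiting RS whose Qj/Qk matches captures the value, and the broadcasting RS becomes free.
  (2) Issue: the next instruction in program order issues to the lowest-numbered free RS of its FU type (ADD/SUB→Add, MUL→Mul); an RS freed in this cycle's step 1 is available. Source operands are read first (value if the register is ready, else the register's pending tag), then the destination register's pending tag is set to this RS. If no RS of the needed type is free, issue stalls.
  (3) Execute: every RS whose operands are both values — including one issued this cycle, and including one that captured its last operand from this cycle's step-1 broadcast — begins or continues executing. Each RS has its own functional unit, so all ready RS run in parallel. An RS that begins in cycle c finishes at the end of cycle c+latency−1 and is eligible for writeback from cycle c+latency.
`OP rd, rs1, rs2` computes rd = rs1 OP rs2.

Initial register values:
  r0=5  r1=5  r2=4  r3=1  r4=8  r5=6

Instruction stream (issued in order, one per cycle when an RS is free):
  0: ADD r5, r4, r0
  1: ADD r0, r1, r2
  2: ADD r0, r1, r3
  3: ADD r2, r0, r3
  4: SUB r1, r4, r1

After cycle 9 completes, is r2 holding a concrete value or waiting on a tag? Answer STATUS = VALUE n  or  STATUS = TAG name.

c1: issue ADD r5<-Add1 | r0:5,r1:5,r2:4,r3:1,r4:8,r5:Add1
c2: issue ADD r0<-Add2 | r0:Add2,r1:5,r2:4,r3:1,r4:8,r5:Add1
c3: issue ADD r0<-Add3 | r0:Add3,r1:5,r2:4,r3:1,r4:8,r5:Add1
c4: CDB Add1=13; issue ADD r2<-Add1 | r0:Add3,r1:5,r2:Add1,r3:1,r4:8,r5:13
c5: CDB Add2=9; issue SUB r1<-Add2 | r0:Add3,r1:Add2,r2:Add1,r3:1,r4:8,r5:13
c6: CDB Add3=6 | r0:6,r1:Add2,r2:Add1,r3:1,r4:8,r5:13
c7: - | r0:6,r1:Add2,r2:Add1,r3:1,r4:8,r5:13
c8: CDB Add2=3 | r0:6,r1:3,r2:Add1,r3:1,r4:8,r5:13
c9: CDB Add1=7 | r0:6,r1:3,r2:7,r3:1,r4:8,r5:13

STATUS = VALUE 7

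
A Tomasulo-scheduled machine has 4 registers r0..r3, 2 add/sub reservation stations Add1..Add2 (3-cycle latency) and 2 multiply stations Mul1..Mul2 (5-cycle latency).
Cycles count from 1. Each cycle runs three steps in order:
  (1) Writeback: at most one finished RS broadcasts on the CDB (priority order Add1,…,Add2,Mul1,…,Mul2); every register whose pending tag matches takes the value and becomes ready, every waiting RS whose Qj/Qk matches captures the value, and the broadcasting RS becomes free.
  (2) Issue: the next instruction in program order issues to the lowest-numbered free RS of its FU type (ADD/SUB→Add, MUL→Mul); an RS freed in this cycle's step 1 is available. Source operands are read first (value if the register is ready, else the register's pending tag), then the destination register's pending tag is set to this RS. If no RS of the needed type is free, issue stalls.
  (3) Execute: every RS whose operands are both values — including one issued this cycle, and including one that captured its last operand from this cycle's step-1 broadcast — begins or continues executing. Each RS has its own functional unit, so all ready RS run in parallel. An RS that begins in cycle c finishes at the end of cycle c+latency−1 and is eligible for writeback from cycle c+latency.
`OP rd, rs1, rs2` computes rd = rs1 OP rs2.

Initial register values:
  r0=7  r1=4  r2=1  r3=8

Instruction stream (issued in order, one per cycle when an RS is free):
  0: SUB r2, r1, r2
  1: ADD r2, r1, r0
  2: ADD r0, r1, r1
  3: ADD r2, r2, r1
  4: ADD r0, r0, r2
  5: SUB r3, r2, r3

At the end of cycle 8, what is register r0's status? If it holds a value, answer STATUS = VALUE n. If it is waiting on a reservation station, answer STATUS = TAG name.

STATUS = TAG Add1

c1: issue SUB r2<-Add1 | r0:7,r1:4,r2:Add1,r3:8
c2: issue ADD r2<-Add2 | r0:7,r1:4,r2:Add2,r3:8
c3: stall | r0:7,r1:4,r2:Add2,r3:8
c4: CDB Add1=3; issue ADD r0<-Add1 | r0:Add1,r1:4,r2:Add2,r3:8
c5: CDB Add2=11; issue ADD r2<-Add2 | r0:Add1,r1:4,r2:Add2,r3:8
c6: stall | r0:Add1,r1:4,r2:Add2,r3:8
c7: CDB Add1=8; issue ADD r0<-Add1 | r0:Add1,r1:4,r2:Add2,r3:8
c8: CDB Add2=15; issue SUB r3<-Add2 | r0:Add1,r1:4,r2:15,r3:Add2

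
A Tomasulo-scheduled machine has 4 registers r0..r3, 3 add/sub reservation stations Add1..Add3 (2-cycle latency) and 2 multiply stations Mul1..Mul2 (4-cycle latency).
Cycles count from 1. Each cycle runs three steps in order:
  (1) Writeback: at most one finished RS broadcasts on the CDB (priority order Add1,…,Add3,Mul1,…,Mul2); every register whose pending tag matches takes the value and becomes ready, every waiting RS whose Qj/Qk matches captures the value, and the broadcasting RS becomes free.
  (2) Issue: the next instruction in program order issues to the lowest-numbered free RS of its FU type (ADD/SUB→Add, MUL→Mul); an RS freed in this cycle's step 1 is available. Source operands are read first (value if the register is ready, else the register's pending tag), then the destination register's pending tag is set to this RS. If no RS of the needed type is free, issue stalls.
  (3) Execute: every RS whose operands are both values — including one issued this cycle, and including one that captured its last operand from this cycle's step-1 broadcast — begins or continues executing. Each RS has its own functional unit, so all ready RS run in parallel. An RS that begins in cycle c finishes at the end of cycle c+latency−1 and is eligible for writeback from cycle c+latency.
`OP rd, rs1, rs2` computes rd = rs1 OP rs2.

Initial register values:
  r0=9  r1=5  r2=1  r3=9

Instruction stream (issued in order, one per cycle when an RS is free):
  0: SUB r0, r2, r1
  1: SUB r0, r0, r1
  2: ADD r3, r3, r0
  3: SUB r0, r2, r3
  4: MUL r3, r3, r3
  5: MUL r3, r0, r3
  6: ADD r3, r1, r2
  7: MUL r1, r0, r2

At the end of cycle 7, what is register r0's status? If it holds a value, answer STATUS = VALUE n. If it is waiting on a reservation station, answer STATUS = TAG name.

c1: issue SUB r0<-Add1 | r0:Add1,r1:5,r2:1,r3:9
c2: issue SUB r0<-Add2 | r0:Add2,r1:5,r2:1,r3:9
c3: CDB Add1=-4; issue ADD r3<-Add1 | r0:Add2,r1:5,r2:1,r3:Add1
c4: issue SUB r0<-Add3 | r0:Add3,r1:5,r2:1,r3:Add1
c5: CDB Add2=-9; issue MUL r3<-Mul1 | r0:Add3,r1:5,r2:1,r3:Mul1
c6: issue MUL r3<-Mul2 | r0:Add3,r1:5,r2:1,r3:Mul2
c7: CDB Add1=0; issue ADD r3<-Add1 | r0:Add3,r1:5,r2:1,r3:Add1

STATUS = TAG Add3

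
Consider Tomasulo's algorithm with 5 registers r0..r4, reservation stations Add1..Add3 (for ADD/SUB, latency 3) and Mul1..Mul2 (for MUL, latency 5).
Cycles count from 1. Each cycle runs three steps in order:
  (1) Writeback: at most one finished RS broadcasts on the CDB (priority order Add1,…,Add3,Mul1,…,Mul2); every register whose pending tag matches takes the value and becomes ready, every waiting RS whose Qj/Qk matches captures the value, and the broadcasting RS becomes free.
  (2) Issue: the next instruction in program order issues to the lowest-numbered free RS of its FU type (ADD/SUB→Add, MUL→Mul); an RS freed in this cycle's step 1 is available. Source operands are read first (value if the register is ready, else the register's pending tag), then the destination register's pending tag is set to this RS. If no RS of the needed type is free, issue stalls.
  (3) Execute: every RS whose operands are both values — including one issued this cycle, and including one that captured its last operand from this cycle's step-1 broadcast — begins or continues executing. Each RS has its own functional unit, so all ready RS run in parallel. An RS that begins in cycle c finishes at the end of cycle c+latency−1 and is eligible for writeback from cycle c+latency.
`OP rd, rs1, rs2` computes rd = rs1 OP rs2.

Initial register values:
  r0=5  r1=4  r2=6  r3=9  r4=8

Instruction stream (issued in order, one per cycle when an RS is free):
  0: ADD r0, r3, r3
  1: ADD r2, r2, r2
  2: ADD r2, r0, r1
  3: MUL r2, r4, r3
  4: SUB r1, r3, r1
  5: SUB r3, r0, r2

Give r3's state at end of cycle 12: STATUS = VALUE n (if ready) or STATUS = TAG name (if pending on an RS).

cycle 1: issue ADD r0<-Add1 // r0:Add1,r1:4,r2:6,r3:9,r4:8
cycle 2: issue ADD r2<-Add2 // r0:Add1,r1:4,r2:Add2,r3:9,r4:8
cycle 3: issue ADD r2<-Add3 // r0:Add1,r1:4,r2:Add3,r3:9,r4:8
cycle 4: CDB Add1=18; issue MUL r2<-Mul1 // r0:18,r1:4,r2:Mul1,r3:9,r4:8
cycle 5: CDB Add2=12; issue SUB r1<-Add1 // r0:18,r1:Add1,r2:Mul1,r3:9,r4:8
cycle 6: issue SUB r3<-Add2 // r0:18,r1:Add1,r2:Mul1,r3:Add2,r4:8
cycle 7: CDB Add3=22 // r0:18,r1:Add1,r2:Mul1,r3:Add2,r4:8
cycle 8: CDB Add1=5 // r0:18,r1:5,r2:Mul1,r3:Add2,r4:8
cycle 9: CDB Mul1=72 // r0:18,r1:5,r2:72,r3:Add2,r4:8
cycle 10: - // r0:18,r1:5,r2:72,r3:Add2,r4:8
cycle 11: - // r0:18,r1:5,r2:72,r3:Add2,r4:8
cycle 12: CDB Add2=-54 // r0:18,r1:5,r2:72,r3:-54,r4:8

STATUS = VALUE -54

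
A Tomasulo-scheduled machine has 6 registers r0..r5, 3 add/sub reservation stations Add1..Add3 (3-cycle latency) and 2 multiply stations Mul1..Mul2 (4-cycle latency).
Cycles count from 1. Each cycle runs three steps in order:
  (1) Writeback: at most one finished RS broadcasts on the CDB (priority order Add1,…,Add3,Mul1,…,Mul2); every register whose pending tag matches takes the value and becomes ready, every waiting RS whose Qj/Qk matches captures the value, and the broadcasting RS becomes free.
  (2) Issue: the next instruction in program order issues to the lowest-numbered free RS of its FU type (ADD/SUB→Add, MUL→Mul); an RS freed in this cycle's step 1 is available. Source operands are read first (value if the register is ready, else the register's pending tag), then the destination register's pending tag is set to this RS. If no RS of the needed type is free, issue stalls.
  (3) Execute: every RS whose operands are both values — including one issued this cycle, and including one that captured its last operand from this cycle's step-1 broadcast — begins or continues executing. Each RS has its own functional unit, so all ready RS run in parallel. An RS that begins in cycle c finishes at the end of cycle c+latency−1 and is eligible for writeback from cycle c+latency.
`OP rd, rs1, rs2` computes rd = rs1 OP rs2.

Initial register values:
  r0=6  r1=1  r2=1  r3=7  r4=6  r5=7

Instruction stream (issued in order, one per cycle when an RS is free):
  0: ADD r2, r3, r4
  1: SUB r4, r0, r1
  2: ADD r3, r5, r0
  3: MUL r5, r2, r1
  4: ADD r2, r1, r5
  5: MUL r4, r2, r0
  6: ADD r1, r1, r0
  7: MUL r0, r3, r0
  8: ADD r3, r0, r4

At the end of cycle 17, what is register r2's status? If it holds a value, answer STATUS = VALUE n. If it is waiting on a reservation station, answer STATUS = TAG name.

STATUS = VALUE 14

cycle 1: issue ADD r2<-Add1 // r0:6,r1:1,r2:Add1,r3:7,r4:6,r5:7
cycle 2: issue SUB r4<-Add2 // r0:6,r1:1,r2:Add1,r3:7,r4:Add2,r5:7
cycle 3: issue ADD r3<-Add3 // r0:6,r1:1,r2:Add1,r3:Add3,r4:Add2,r5:7
cycle 4: CDB Add1=13; issue MUL r5<-Mul1 // r0:6,r1:1,r2:13,r3:Add3,r4:Add2,r5:Mul1
cycle 5: CDB Add2=5; issue ADD r2<-Add1 // r0:6,r1:1,r2:Add1,r3:Add3,r4:5,r5:Mul1
cycle 6: CDB Add3=13; issue MUL r4<-Mul2 // r0:6,r1:1,r2:Add1,r3:13,r4:Mul2,r5:Mul1
cycle 7: issue ADD r1<-Add2 // r0:6,r1:Add2,r2:Add1,r3:13,r4:Mul2,r5:Mul1
cycle 8: CDB Mul1=13; issue MUL r0<-Mul1 // r0:Mul1,r1:Add2,r2:Add1,r3:13,r4:Mul2,r5:13
cycle 9: issue ADD r3<-Add3 // r0:Mul1,r1:Add2,r2:Add1,r3:Add3,r4:Mul2,r5:13
cycle 10: CDB Add2=7 // r0:Mul1,r1:7,r2:Add1,r3:Add3,r4:Mul2,r5:13
cycle 11: CDB Add1=14 // r0:Mul1,r1:7,r2:14,r3:Add3,r4:Mul2,r5:13
cycle 12: CDB Mul1=78 // r0:78,r1:7,r2:14,r3:Add3,r4:Mul2,r5:13
cycle 13: - // r0:78,r1:7,r2:14,r3:Add3,r4:Mul2,r5:13
cycle 14: - // r0:78,r1:7,r2:14,r3:Add3,r4:Mul2,r5:13
cycle 15: CDB Mul2=84 // r0:78,r1:7,r2:14,r3:Add3,r4:84,r5:13
cycle 16: - // r0:78,r1:7,r2:14,r3:Add3,r4:84,r5:13
cycle 17: - // r0:78,r1:7,r2:14,r3:Add3,r4:84,r5:13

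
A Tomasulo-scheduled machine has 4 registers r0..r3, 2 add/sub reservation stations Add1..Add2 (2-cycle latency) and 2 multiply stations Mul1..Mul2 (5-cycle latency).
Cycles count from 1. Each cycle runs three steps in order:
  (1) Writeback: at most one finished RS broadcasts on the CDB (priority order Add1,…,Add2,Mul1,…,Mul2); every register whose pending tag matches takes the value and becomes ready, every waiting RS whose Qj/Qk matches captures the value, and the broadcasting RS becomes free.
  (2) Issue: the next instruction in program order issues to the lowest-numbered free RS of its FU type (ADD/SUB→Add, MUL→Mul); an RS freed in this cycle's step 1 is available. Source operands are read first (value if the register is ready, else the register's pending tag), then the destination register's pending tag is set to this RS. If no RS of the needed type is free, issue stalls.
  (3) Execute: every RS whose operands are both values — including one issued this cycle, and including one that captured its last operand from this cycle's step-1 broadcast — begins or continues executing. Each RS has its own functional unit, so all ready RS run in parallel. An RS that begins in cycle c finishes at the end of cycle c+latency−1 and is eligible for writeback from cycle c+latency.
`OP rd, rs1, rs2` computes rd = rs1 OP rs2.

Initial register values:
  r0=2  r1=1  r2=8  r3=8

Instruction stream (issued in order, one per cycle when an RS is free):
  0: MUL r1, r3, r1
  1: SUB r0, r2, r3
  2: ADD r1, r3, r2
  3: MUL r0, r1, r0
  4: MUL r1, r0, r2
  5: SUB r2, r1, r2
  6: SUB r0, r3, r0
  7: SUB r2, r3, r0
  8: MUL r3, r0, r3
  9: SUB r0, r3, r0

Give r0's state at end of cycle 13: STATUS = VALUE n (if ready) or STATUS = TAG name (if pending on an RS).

STATUS = VALUE 8

cycle 1: issue MUL r1<-Mul1 // r0:2,r1:Mul1,r2:8,r3:8
cycle 2: issue SUB r0<-Add1 // r0:Add1,r1:Mul1,r2:8,r3:8
cycle 3: issue ADD r1<-Add2 // r0:Add1,r1:Add2,r2:8,r3:8
cycle 4: CDB Add1=0; issue MUL r0<-Mul2 // r0:Mul2,r1:Add2,r2:8,r3:8
cycle 5: CDB Add2=16; stall // r0:Mul2,r1:16,r2:8,r3:8
cycle 6: CDB Mul1=8; issue MUL r1<-Mul1 // r0:Mul2,r1:Mul1,r2:8,r3:8
cycle 7: issue SUB r2<-Add1 // r0:Mul2,r1:Mul1,r2:Add1,r3:8
cycle 8: issue SUB r0<-Add2 // r0:Add2,r1:Mul1,r2:Add1,r3:8
cycle 9: stall // r0:Add2,r1:Mul1,r2:Add1,r3:8
cycle 10: CDB Mul2=0; stall // r0:Add2,r1:Mul1,r2:Add1,r3:8
cycle 11: stall // r0:Add2,r1:Mul1,r2:Add1,r3:8
cycle 12: CDB Add2=8; issue SUB r2<-Add2 // r0:8,r1:Mul1,r2:Add2,r3:8
cycle 13: issue MUL r3<-Mul2 // r0:8,r1:Mul1,r2:Add2,r3:Mul2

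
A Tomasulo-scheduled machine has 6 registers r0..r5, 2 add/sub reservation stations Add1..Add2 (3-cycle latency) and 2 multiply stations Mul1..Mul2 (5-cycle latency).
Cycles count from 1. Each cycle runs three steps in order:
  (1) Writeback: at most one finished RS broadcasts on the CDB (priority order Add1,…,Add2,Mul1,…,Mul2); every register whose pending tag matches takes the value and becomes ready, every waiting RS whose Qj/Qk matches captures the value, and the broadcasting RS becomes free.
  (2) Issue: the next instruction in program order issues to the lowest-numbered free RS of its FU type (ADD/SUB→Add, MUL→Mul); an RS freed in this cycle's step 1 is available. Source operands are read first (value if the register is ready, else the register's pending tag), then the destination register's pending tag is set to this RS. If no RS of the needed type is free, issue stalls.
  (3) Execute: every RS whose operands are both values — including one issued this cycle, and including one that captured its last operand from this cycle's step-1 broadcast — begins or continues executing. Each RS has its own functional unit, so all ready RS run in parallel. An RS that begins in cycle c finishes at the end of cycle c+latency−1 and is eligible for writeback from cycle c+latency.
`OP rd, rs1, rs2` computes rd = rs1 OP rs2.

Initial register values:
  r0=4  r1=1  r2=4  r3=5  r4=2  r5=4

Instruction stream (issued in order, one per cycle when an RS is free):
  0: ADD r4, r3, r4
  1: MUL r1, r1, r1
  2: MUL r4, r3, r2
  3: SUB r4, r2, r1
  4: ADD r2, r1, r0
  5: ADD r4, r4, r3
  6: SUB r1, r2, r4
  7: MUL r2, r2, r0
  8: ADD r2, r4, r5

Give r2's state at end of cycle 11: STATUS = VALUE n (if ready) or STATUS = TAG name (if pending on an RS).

c1: issue ADD r4<-Add1 | r0:4,r1:1,r2:4,r3:5,r4:Add1,r5:4
c2: issue MUL r1<-Mul1 | r0:4,r1:Mul1,r2:4,r3:5,r4:Add1,r5:4
c3: issue MUL r4<-Mul2 | r0:4,r1:Mul1,r2:4,r3:5,r4:Mul2,r5:4
c4: CDB Add1=7; issue SUB r4<-Add1 | r0:4,r1:Mul1,r2:4,r3:5,r4:Add1,r5:4
c5: issue ADD r2<-Add2 | r0:4,r1:Mul1,r2:Add2,r3:5,r4:Add1,r5:4
c6: stall | r0:4,r1:Mul1,r2:Add2,r3:5,r4:Add1,r5:4
c7: CDB Mul1=1; stall | r0:4,r1:1,r2:Add2,r3:5,r4:Add1,r5:4
c8: CDB Mul2=20; stall | r0:4,r1:1,r2:Add2,r3:5,r4:Add1,r5:4
c9: stall | r0:4,r1:1,r2:Add2,r3:5,r4:Add1,r5:4
c10: CDB Add1=3; issue ADD r4<-Add1 | r0:4,r1:1,r2:Add2,r3:5,r4:Add1,r5:4
c11: CDB Add2=5; issue SUB r1<-Add2 | r0:4,r1:Add2,r2:5,r3:5,r4:Add1,r5:4

STATUS = VALUE 5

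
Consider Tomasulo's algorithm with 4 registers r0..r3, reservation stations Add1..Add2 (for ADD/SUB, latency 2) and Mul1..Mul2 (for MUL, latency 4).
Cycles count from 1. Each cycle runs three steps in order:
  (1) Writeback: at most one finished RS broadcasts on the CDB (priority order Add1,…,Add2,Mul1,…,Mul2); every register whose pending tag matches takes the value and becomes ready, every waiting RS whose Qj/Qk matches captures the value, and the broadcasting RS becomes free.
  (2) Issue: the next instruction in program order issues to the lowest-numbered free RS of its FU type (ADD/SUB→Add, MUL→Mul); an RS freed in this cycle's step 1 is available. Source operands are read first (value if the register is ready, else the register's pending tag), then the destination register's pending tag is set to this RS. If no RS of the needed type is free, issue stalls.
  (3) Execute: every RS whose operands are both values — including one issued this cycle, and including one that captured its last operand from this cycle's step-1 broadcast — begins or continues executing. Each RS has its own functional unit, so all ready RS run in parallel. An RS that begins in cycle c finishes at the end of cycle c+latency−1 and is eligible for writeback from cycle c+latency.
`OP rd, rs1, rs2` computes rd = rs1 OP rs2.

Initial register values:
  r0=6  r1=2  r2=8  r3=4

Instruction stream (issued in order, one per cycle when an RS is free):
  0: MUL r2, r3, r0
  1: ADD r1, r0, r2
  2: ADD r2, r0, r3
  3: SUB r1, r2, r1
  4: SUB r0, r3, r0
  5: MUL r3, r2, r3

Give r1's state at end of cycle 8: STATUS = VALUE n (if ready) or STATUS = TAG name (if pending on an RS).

STATUS = TAG Add2

  c1: issue MUL r2<-Mul1  regs: r0:6,r1:2,r2:Mul1,r3:4
  c2: issue ADD r1<-Add1  regs: r0:6,r1:Add1,r2:Mul1,r3:4
  c3: issue ADD r2<-Add2  regs: r0:6,r1:Add1,r2:Add2,r3:4
  c4: stall  regs: r0:6,r1:Add1,r2:Add2,r3:4
  c5: CDB Add2=10; issue SUB r1<-Add2  regs: r0:6,r1:Add2,r2:10,r3:4
  c6: CDB Mul1=24; stall  regs: r0:6,r1:Add2,r2:10,r3:4
  c7: stall  regs: r0:6,r1:Add2,r2:10,r3:4
  c8: CDB Add1=30; issue SUB r0<-Add1  regs: r0:Add1,r1:Add2,r2:10,r3:4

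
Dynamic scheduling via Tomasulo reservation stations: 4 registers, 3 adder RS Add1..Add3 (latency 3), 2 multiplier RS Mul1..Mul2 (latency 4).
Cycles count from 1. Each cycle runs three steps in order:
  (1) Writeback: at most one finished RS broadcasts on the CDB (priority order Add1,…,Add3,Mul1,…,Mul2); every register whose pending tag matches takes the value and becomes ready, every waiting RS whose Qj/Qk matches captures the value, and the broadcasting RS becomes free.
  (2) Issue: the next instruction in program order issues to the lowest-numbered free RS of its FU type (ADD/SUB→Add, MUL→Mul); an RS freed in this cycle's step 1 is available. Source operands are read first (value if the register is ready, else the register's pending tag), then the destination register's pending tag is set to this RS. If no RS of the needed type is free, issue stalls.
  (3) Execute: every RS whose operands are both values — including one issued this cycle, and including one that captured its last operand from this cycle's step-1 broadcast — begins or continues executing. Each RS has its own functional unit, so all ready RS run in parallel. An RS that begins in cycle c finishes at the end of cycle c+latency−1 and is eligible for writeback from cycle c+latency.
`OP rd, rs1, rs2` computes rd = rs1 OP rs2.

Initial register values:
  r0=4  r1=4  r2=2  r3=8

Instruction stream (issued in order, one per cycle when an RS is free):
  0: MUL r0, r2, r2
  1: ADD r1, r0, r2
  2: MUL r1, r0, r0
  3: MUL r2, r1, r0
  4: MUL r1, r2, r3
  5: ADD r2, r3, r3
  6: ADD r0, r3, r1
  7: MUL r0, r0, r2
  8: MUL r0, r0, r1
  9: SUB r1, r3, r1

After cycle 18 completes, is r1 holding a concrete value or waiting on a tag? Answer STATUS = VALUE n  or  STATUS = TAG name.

STATUS = VALUE 512

  c1: issue MUL r0<-Mul1  regs: r0:Mul1,r1:4,r2:2,r3:8
  c2: issue ADD r1<-Add1  regs: r0:Mul1,r1:Add1,r2:2,r3:8
  c3: issue MUL r1<-Mul2  regs: r0:Mul1,r1:Mul2,r2:2,r3:8
  c4: stall  regs: r0:Mul1,r1:Mul2,r2:2,r3:8
  c5: CDB Mul1=4; issue MUL r2<-Mul1  regs: r0:4,r1:Mul2,r2:Mul1,r3:8
  c6: stall  regs: r0:4,r1:Mul2,r2:Mul1,r3:8
  c7: stall  regs: r0:4,r1:Mul2,r2:Mul1,r3:8
  c8: CDB Add1=6; stall  regs: r0:4,r1:Mul2,r2:Mul1,r3:8
  c9: CDB Mul2=16; issue MUL r1<-Mul2  regs: r0:4,r1:Mul2,r2:Mul1,r3:8
  c10: issue ADD r2<-Add1  regs: r0:4,r1:Mul2,r2:Add1,r3:8
  c11: issue ADD r0<-Add2  regs: r0:Add2,r1:Mul2,r2:Add1,r3:8
  c12: stall  regs: r0:Add2,r1:Mul2,r2:Add1,r3:8
  c13: CDB Add1=16; stall  regs: r0:Add2,r1:Mul2,r2:16,r3:8
  c14: CDB Mul1=64; issue MUL r0<-Mul1  regs: r0:Mul1,r1:Mul2,r2:16,r3:8
  c15: stall  regs: r0:Mul1,r1:Mul2,r2:16,r3:8
  c16: stall  regs: r0:Mul1,r1:Mul2,r2:16,r3:8
  c17: stall  regs: r0:Mul1,r1:Mul2,r2:16,r3:8
  c18: CDB Mul2=512; issue MUL r0<-Mul2  regs: r0:Mul2,r1:512,r2:16,r3:8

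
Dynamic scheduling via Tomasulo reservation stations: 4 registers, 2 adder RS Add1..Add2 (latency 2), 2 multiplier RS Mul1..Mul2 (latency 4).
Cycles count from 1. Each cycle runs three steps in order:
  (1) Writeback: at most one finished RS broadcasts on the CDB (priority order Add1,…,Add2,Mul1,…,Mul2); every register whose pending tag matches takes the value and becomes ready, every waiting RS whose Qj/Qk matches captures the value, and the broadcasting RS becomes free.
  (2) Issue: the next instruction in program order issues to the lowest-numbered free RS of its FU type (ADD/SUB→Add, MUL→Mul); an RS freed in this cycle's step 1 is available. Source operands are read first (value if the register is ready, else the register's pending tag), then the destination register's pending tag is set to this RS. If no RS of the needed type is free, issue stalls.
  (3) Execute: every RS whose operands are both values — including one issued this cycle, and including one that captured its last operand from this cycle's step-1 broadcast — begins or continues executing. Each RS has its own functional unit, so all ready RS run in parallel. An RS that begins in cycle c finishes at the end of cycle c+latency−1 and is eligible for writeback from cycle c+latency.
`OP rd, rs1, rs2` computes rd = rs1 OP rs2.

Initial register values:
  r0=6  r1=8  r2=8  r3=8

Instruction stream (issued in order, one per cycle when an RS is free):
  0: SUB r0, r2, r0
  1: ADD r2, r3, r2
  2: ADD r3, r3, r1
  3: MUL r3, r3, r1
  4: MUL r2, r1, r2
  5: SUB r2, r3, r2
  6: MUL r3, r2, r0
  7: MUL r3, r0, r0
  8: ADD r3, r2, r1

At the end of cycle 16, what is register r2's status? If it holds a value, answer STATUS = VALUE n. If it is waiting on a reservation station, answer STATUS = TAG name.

STATUS = VALUE 0

  c1: issue SUB r0<-Add1  regs: r0:Add1,r1:8,r2:8,r3:8
  c2: issue ADD r2<-Add2  regs: r0:Add1,r1:8,r2:Add2,r3:8
  c3: CDB Add1=2; issue ADD r3<-Add1  regs: r0:2,r1:8,r2:Add2,r3:Add1
  c4: CDB Add2=16; issue MUL r3<-Mul1  regs: r0:2,r1:8,r2:16,r3:Mul1
  c5: CDB Add1=16; issue MUL r2<-Mul2  regs: r0:2,r1:8,r2:Mul2,r3:Mul1
  c6: issue SUB r2<-Add1  regs: r0:2,r1:8,r2:Add1,r3:Mul1
  c7: stall  regs: r0:2,r1:8,r2:Add1,r3:Mul1
  c8: stall  regs: r0:2,r1:8,r2:Add1,r3:Mul1
  c9: CDB Mul1=128; issue MUL r3<-Mul1  regs: r0:2,r1:8,r2:Add1,r3:Mul1
  c10: CDB Mul2=128; issue MUL r3<-Mul2  regs: r0:2,r1:8,r2:Add1,r3:Mul2
  c11: issue ADD r3<-Add2  regs: r0:2,r1:8,r2:Add1,r3:Add2
  c12: CDB Add1=0  regs: r0:2,r1:8,r2:0,r3:Add2
  c13: -  regs: r0:2,r1:8,r2:0,r3:Add2
  c14: CDB Add2=8  regs: r0:2,r1:8,r2:0,r3:8
  c15: CDB Mul2=4  regs: r0:2,r1:8,r2:0,r3:8
  c16: CDB Mul1=0  regs: r0:2,r1:8,r2:0,r3:8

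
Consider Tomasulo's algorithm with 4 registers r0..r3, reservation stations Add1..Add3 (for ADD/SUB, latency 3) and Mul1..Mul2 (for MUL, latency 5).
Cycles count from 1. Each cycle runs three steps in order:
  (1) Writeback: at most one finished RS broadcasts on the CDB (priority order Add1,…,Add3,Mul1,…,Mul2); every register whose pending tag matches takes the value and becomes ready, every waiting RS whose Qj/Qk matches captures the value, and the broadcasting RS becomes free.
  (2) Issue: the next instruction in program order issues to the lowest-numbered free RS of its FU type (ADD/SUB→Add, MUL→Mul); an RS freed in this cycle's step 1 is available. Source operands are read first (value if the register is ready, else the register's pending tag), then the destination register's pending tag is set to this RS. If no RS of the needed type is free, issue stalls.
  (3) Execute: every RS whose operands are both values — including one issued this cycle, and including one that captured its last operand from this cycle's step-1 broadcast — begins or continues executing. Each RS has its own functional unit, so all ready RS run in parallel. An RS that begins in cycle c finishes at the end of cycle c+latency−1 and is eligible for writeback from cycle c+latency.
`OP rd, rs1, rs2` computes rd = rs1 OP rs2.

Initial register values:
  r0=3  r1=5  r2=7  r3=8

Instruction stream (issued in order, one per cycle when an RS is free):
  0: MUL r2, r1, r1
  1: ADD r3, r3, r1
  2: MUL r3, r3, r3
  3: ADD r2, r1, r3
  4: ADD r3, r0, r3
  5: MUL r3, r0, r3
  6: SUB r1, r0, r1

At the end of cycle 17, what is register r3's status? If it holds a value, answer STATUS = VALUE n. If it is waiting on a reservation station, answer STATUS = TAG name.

cycle 1: issue MUL r2<-Mul1 // r0:3,r1:5,r2:Mul1,r3:8
cycle 2: issue ADD r3<-Add1 // r0:3,r1:5,r2:Mul1,r3:Add1
cycle 3: issue MUL r3<-Mul2 // r0:3,r1:5,r2:Mul1,r3:Mul2
cycle 4: issue ADD r2<-Add2 // r0:3,r1:5,r2:Add2,r3:Mul2
cycle 5: CDB Add1=13; issue ADD r3<-Add1 // r0:3,r1:5,r2:Add2,r3:Add1
cycle 6: CDB Mul1=25; issue MUL r3<-Mul1 // r0:3,r1:5,r2:Add2,r3:Mul1
cycle 7: issue SUB r1<-Add3 // r0:3,r1:Add3,r2:Add2,r3:Mul1
cycle 8: - // r0:3,r1:Add3,r2:Add2,r3:Mul1
cycle 9: - // r0:3,r1:Add3,r2:Add2,r3:Mul1
cycle 10: CDB Add3=-2 // r0:3,r1:-2,r2:Add2,r3:Mul1
cycle 11: CDB Mul2=169 // r0:3,r1:-2,r2:Add2,r3:Mul1
cycle 12: - // r0:3,r1:-2,r2:Add2,r3:Mul1
cycle 13: - // r0:3,r1:-2,r2:Add2,r3:Mul1
cycle 14: CDB Add1=172 // r0:3,r1:-2,r2:Add2,r3:Mul1
cycle 15: CDB Add2=174 // r0:3,r1:-2,r2:174,r3:Mul1
cycle 16: - // r0:3,r1:-2,r2:174,r3:Mul1
cycle 17: - // r0:3,r1:-2,r2:174,r3:Mul1

STATUS = TAG Mul1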